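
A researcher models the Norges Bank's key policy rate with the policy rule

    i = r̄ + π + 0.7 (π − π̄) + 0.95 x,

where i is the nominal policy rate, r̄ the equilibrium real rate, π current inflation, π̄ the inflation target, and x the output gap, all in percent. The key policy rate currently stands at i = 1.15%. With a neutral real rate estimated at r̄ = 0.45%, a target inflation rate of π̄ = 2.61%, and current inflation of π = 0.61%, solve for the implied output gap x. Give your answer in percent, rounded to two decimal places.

1.57%

0.95 x = 1.15 − 0.45 − 0.61 − 0.7 × (0.61 − 2.61) = 1.49
x = 1.49 / 0.95 = 1.57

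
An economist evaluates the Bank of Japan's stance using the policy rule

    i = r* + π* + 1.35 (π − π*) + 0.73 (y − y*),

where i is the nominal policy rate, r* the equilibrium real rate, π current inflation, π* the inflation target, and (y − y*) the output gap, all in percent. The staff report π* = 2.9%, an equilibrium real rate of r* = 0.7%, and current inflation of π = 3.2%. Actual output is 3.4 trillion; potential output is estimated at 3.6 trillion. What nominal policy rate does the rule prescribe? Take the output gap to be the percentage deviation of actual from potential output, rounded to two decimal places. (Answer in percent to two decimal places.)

-0.05%

Output gap = 100 × (3.4 − 3.6) / 3.6 = -5.56%.
i = 0.70 + 2.90 + 1.35 × (3.20 − 2.90) + 0.73 × (-5.56)
   = 0.70 + 2.9 + 0.405 − 4.0588 = -0.05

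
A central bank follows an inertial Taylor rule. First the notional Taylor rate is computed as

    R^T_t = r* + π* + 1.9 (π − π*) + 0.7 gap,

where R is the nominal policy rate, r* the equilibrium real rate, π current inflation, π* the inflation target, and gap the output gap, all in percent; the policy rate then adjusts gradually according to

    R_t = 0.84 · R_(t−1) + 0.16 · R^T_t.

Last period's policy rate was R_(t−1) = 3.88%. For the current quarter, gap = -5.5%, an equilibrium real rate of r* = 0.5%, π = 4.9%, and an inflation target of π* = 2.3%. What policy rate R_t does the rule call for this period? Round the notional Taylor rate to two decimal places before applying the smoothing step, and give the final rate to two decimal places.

R^T_t = 0.5 + 2.3 + 1.9 × (4.9 − 2.3) + 0.7 × (-5.5)
   = 0.5 + 2.3 + 4.94 − 3.85 = 3.89
R_t = 0.84 × 3.88 + 0.16 × 3.89 = 3.2592 + 0.6224 = 3.88

3.88%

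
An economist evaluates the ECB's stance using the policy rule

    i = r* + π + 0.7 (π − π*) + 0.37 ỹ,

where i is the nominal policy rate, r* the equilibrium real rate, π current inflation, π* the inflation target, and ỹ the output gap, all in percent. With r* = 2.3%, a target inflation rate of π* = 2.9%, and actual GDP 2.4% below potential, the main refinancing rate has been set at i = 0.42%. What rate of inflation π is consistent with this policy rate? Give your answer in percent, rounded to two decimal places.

Output 2.4% below potential → ỹ = -2.4.
Collecting π: i = r* + (1 + 0.7) π − 0.7 π* + 0.37 ỹ
1.7 π = 0.42 − 2.3 + 0.7 × 2.9 − 0.37 × (-2.4) = 1.038
π = 1.038 / 1.7 = 0.61

0.61%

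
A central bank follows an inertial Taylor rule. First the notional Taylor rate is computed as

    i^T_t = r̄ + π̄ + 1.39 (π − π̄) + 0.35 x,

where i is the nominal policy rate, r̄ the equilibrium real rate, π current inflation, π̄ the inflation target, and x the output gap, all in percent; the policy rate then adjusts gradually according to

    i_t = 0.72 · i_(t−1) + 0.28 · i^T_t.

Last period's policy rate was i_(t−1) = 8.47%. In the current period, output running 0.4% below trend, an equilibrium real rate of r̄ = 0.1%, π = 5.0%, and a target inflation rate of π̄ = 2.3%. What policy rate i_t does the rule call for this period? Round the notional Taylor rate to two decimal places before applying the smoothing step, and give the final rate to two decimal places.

Output 0.4% below potential → x = -0.4.
i^T_t = 0.1 + 2.3 + 1.39 × (5.0 − 2.3) + 0.35 × (-0.4)
   = 0.1 + 2.3 + 3.753 − 0.14 = 6.01
i_t = 0.72 × 8.47 + 0.28 × 6.01 = 6.0984 + 1.6828 = 7.78

7.78%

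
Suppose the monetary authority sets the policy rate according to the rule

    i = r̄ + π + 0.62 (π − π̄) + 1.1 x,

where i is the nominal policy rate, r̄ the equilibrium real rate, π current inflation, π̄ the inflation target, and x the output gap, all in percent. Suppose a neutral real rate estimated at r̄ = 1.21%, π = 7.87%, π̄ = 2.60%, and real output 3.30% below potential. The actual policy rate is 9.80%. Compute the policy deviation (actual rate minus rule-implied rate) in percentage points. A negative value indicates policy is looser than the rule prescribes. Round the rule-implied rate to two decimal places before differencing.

Output 3.30% below potential → x = -3.30.
i = 1.21 + 7.87 + 0.62 × (7.87 − 2.60) + 1.1 × (-3.30)
   = 1.21 + 7.87 + 3.2674 − 3.63 = 8.72
Deviation = 9.80 − 8.72 = 1.08 pp.

1.08 pp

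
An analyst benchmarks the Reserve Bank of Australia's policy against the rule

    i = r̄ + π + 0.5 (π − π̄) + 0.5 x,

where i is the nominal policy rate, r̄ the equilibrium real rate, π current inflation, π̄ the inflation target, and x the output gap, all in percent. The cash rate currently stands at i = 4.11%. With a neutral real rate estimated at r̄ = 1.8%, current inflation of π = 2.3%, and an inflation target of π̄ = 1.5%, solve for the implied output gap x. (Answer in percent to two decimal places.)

-0.78%

0.5 x = 4.11 − 1.8 − 2.3 − 0.5 × (2.3 − 1.5) = -0.39
x = -0.39 / 0.5 = -0.78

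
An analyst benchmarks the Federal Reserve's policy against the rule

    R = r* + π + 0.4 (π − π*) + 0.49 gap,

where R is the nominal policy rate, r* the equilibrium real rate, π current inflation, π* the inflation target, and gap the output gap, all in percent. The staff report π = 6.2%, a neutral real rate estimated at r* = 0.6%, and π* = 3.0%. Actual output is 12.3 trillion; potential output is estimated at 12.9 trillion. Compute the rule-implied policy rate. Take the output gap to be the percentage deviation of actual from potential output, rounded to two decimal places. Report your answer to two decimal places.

5.80%

Output gap = 100 × (12.3 − 12.9) / 12.9 = -4.65%.
R = 0.60 + 6.20 + 0.4 × (6.20 − 3.00) + 0.49 × (-4.65)
   = 0.60 + 6.2 + 1.28 − 2.2785 = 5.80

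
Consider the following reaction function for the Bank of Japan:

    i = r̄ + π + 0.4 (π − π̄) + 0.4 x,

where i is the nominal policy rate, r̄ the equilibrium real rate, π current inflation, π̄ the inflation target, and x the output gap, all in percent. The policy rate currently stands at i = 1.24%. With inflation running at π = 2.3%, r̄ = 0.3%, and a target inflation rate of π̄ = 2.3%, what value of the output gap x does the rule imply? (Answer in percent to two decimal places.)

0.4 x = 1.24 − 0.3 − 2.3 − 0.4 × (2.3 − 2.3) = -1.36
x = -1.36 / 0.4 = -3.40

-3.40%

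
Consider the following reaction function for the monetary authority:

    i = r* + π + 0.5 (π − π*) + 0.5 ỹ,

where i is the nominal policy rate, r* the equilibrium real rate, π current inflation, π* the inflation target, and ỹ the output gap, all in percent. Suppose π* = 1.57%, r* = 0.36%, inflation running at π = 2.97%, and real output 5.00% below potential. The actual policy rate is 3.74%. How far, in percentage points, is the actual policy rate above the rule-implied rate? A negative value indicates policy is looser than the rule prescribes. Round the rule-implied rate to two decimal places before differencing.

Output 5.00% below potential → ỹ = -5.00.
i = 0.36 + 2.97 + 0.5 × (2.97 − 1.57) + 0.5 × (-5.00)
   = 0.36 + 2.97 + 0.7 − 2.5 = 1.53
Deviation = 3.74 − 1.53 = 2.21 pp.

2.21 pp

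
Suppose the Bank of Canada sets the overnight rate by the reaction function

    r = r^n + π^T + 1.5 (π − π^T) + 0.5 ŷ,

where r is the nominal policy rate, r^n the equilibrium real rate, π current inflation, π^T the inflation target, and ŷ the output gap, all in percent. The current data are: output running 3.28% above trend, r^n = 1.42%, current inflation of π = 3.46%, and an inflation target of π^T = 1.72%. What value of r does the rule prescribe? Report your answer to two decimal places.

7.39%

Output 3.28% above potential → ŷ = 3.28.
r = 1.42 + 1.72 + 1.5 × (3.46 − 1.72) + 0.5 × 3.28
   = 1.42 + 1.72 + 2.61 + 1.64 = 7.39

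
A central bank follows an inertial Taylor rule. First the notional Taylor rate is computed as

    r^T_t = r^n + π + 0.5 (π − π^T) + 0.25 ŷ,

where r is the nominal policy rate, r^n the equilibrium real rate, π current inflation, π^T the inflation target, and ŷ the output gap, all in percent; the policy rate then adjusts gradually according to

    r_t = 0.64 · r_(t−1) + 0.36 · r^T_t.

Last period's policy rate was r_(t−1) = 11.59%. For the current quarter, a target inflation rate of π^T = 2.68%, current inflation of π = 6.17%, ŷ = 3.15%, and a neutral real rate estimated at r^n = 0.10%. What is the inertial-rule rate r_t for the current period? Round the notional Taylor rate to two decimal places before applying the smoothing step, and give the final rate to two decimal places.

10.59%

r^T_t = 0.10 + 6.17 + 0.5 × (6.17 − 2.68) + 0.25 × 3.15
   = 0.10 + 6.17 + 1.745 + 0.7875 = 8.80
r_t = 0.64 × 11.59 + 0.36 × 8.80 = 7.4176 + 3.168 = 10.59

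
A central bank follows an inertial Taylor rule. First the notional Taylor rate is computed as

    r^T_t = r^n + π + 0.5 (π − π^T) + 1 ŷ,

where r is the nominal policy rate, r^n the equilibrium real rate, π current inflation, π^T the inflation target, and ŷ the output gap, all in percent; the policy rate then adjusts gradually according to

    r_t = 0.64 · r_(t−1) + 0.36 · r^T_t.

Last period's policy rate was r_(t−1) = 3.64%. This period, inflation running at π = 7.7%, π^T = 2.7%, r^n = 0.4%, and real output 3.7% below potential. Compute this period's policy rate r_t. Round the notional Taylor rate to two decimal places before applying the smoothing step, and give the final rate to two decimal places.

Output 3.7% below potential → ŷ = -3.7.
r^T_t = 0.4 + 7.7 + 0.5 × (7.7 − 2.7) + 1 × (-3.7)
   = 0.4 + 7.7 + 2.5 − 3.7 = 6.90
r_t = 0.64 × 3.64 + 0.36 × 6.90 = 2.3296 + 2.484 = 4.81

4.81%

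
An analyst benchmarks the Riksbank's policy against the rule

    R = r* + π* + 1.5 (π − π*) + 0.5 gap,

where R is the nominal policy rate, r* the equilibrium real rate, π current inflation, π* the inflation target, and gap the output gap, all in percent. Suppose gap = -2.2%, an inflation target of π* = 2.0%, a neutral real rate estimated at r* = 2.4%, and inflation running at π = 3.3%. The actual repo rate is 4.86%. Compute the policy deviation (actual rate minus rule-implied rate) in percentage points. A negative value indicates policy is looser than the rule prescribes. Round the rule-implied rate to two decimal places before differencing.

-0.39 pp

R = 2.4 + 2.0 + 1.5 × (3.3 − 2.0) + 0.5 × (-2.2)
   = 2.4 + 2 + 1.95 − 1.1 = 5.25
Deviation = 4.86 − 5.25 = -0.39 pp.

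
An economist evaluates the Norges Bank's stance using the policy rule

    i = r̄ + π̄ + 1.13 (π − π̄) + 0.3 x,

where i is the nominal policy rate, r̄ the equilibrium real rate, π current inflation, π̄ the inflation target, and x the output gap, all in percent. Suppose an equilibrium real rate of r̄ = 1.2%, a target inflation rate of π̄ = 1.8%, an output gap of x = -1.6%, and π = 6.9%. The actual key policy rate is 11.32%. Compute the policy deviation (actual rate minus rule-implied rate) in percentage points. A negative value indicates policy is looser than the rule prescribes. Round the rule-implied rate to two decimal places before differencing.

3.04 pp

i = 1.2 + 1.8 + 1.13 × (6.9 − 1.8) + 0.3 × (-1.6)
   = 1.2 + 1.8 + 5.763 − 0.48 = 8.28
Deviation = 11.32 − 8.28 = 3.04 pp.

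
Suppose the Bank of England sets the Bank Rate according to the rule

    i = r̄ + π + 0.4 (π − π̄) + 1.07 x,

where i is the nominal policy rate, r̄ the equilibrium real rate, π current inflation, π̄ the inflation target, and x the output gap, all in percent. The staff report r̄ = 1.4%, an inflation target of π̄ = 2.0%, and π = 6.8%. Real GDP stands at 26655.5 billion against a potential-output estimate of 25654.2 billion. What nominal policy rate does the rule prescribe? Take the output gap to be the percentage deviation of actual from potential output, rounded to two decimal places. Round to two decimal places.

Output gap = 100 × (26655.5 − 25654.2) / 25654.2 = 3.90%.
i = 1.40 + 6.80 + 0.4 × (6.80 − 2.00) + 1.07 × 3.90
   = 1.40 + 6.8 + 1.92 + 4.173 = 14.29

14.29%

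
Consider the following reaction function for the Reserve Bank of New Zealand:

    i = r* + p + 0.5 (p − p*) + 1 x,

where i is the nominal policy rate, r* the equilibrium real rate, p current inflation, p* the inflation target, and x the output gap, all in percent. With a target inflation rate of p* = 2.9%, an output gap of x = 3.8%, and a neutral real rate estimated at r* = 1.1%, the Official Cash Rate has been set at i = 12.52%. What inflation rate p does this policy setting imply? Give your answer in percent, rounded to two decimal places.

Collecting p: i = r* + (1 + 0.5) p − 0.5 p* + 1 x
1.5 p = 12.52 − 1.1 + 0.5 × 2.9 − 1 × 3.8 = 9.07
p = 9.07 / 1.5 = 6.05

6.05%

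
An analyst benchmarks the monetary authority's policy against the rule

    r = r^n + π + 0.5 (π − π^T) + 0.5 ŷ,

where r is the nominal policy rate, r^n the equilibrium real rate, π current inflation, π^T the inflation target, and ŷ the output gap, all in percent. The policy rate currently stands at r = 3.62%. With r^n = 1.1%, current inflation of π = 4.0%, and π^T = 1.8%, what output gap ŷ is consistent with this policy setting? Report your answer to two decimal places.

0.5 ŷ = 3.62 − 1.1 − 4.0 − 0.5 × (4.0 − 1.8) = -2.58
ŷ = -2.58 / 0.5 = -5.16

-5.16%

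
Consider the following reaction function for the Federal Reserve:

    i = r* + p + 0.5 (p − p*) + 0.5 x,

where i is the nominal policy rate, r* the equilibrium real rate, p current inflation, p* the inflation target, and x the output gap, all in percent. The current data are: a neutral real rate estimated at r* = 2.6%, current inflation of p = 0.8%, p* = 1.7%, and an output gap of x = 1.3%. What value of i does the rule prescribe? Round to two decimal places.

3.60%

i = 2.6 + 0.8 + 0.5 × (0.8 − 1.7) + 0.5 × 1.3
   = 2.6 + 0.8 − 0.45 + 0.65 = 3.60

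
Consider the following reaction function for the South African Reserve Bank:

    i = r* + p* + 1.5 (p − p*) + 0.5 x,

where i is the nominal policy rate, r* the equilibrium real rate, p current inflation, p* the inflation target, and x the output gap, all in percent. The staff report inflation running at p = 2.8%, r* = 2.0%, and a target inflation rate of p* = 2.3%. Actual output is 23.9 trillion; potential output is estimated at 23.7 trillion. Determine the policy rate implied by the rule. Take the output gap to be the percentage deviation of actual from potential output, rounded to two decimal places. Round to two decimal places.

Output gap = 100 × (23.9 − 23.7) / 23.7 = 0.84%.
i = 2.00 + 2.30 + 1.5 × (2.80 − 2.30) + 0.5 × 0.84
   = 2.00 + 2.3 + 0.75 + 0.42 = 5.47

5.47%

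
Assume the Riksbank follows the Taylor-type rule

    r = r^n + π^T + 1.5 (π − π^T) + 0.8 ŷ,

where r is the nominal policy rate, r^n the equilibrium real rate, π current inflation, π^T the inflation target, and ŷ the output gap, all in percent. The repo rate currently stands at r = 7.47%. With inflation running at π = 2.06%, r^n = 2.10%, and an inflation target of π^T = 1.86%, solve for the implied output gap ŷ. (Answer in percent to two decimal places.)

4.01%

0.8 ŷ = 7.47 − 2.10 − 1.86 − 1.5 × (2.06 − 1.86) = 3.21
ŷ = 3.21 / 0.8 = 4.01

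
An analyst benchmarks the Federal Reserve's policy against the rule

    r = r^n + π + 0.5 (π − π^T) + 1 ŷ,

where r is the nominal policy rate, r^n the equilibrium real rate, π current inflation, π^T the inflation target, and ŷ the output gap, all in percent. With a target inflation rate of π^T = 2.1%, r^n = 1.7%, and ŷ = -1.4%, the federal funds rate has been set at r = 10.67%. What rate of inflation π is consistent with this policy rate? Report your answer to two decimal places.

7.61%

Collecting π: r = r^n + (1 + 0.5) π − 0.5 π^T + 1 ŷ
1.5 π = 10.67 − 1.7 + 0.5 × 2.1 − 1 × (-1.4) = 11.42
π = 11.42 / 1.5 = 7.61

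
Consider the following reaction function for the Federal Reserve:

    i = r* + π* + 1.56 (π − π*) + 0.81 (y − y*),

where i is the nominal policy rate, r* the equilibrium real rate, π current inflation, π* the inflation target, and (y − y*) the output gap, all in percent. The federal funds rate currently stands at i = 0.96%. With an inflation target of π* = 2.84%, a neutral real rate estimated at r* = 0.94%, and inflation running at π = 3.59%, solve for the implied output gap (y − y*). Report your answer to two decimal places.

0.81 (y − y*) = 0.96 − 0.94 − 2.84 − 1.56 × (3.59 − 2.84) = -3.99
(y − y*) = -3.99 / 0.81 = -4.93

-4.93%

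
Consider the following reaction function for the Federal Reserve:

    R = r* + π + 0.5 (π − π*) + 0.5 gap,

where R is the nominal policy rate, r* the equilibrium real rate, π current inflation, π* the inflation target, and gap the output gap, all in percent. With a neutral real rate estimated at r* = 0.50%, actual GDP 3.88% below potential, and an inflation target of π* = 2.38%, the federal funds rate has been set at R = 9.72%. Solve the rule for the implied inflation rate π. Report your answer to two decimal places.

Output 3.88% below potential → gap = -3.88.
Collecting π: R = r* + (1 + 0.5) π − 0.5 π* + 0.5 gap
1.5 π = 9.72 − 0.50 + 0.5 × 2.38 − 0.5 × (-3.88) = 12.35
π = 12.35 / 1.5 = 8.23

8.23%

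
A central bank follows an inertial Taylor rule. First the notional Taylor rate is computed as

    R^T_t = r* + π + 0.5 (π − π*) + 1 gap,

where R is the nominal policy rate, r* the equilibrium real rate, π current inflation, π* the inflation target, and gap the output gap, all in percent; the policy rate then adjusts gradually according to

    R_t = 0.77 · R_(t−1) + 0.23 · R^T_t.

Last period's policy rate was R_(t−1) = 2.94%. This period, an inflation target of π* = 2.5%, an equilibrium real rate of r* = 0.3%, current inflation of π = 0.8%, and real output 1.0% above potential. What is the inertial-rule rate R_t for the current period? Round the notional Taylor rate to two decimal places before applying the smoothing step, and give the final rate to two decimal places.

Output 1.0% above potential → gap = 1.0.
R^T_t = 0.3 + 0.8 + 0.5 × (0.8 − 2.5) + 1 × 1.0
   = 0.3 + 0.8 − 0.85 + 1 = 1.25
R_t = 0.77 × 2.94 + 0.23 × 1.25 = 2.2638 + 0.2875 = 2.55

2.55%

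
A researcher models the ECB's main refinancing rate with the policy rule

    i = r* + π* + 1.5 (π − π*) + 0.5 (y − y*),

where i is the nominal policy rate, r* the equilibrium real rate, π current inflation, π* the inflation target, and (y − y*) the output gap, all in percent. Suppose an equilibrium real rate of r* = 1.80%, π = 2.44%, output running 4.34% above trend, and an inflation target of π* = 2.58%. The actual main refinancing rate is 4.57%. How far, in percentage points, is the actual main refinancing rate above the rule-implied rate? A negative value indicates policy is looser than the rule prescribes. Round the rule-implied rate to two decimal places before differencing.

Output 4.34% above potential → (y − y*) = 4.34.
i = 1.80 + 2.58 + 1.5 × (2.44 − 2.58) + 0.5 × 4.34
   = 1.80 + 2.58 − 0.21 + 2.17 = 6.34
Deviation = 4.57 − 6.34 = -1.77 pp.

-1.77 pp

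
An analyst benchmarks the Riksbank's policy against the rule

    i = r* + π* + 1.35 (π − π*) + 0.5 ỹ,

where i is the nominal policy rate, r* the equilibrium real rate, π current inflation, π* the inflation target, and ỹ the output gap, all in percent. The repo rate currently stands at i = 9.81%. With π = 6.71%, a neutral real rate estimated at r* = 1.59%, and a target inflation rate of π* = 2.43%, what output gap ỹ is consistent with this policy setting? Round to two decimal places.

0.02%

0.5 ỹ = 9.81 − 1.59 − 2.43 − 1.35 × (6.71 − 2.43) = 0.012
ỹ = 0.012 / 0.5 = 0.02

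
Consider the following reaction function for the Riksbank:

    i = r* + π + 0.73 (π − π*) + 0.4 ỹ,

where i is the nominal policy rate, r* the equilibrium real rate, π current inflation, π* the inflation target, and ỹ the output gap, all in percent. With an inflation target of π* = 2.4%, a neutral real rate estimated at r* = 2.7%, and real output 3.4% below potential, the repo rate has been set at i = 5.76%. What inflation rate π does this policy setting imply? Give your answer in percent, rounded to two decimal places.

3.57%

Output 3.4% below potential → ỹ = -3.4.
Collecting π: i = r* + (1 + 0.73) π − 0.73 π* + 0.4 ỹ
1.73 π = 5.76 − 2.7 + 0.73 × 2.4 − 0.4 × (-3.4) = 6.172
π = 6.172 / 1.73 = 3.57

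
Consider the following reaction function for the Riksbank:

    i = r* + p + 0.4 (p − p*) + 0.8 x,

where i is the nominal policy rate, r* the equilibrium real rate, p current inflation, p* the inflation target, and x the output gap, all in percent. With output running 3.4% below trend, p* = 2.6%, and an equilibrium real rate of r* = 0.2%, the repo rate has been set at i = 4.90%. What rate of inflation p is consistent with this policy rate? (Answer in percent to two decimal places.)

6.04%

Output 3.4% below potential → x = -3.4.
Collecting p: i = r* + (1 + 0.4) p − 0.4 p* + 0.8 x
1.4 p = 4.90 − 0.2 + 0.4 × 2.6 − 0.8 × (-3.4) = 8.46
p = 8.46 / 1.4 = 6.04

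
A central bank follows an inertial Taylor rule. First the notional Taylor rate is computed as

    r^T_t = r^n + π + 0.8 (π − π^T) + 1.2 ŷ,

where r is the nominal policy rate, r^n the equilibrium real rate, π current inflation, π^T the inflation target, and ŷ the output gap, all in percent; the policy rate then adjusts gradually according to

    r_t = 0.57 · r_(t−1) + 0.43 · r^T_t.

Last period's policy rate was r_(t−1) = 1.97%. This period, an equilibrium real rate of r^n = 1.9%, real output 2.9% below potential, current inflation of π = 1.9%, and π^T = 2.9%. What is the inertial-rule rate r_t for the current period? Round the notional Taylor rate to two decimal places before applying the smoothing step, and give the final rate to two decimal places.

Output 2.9% below potential → ŷ = -2.9.
r^T_t = 1.9 + 1.9 + 0.8 × (1.9 − 2.9) + 1.2 × (-2.9)
   = 1.9 + 1.9 − 0.8 − 3.48 = -0.48
r_t = 0.57 × 1.97 + 0.43 × (-0.48) = 1.1229 − 0.2064 = 0.92

0.92%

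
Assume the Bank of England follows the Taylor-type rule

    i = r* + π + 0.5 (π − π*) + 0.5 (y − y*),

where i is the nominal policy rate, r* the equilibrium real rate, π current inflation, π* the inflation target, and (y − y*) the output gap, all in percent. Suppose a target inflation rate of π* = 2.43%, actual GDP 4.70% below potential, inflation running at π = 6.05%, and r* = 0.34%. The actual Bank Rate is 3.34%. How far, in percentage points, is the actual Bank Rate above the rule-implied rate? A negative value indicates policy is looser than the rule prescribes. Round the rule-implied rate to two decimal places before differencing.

Output 4.70% below potential → (y − y*) = -4.70.
i = 0.34 + 6.05 + 0.5 × (6.05 − 2.43) + 0.5 × (-4.70)
   = 0.34 + 6.05 + 1.81 − 2.35 = 5.85
Deviation = 3.34 − 5.85 = -2.51 pp.

-2.51 pp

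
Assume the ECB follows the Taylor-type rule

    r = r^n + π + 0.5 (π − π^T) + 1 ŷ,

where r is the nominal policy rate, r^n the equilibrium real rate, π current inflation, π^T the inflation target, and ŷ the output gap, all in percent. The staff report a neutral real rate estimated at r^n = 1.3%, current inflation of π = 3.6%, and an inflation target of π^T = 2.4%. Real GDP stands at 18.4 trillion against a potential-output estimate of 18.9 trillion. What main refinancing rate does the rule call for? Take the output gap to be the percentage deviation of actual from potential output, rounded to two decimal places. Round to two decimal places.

2.85%

Output gap = 100 × (18.4 − 18.9) / 18.9 = -2.65%.
r = 1.30 + 3.60 + 0.5 × (3.60 − 2.40) + 1 × (-2.65)
   = 1.30 + 3.6 + 0.6 − 2.65 = 2.85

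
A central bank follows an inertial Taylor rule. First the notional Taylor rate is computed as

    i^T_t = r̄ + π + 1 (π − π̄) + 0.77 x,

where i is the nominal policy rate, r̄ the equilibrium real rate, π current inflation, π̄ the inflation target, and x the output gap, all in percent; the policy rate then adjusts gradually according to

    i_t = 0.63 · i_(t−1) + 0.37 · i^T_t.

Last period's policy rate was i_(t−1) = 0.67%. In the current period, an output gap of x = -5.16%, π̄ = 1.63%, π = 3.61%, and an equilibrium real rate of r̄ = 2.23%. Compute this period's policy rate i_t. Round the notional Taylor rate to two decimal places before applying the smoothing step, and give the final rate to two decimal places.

i^T_t = 2.23 + 3.61 + 1 × (3.61 − 1.63) + 0.77 × (-5.16)
   = 2.23 + 3.61 + 1.98 − 3.9732 = 3.85
i_t = 0.63 × 0.67 + 0.37 × 3.85 = 0.4221 + 1.4245 = 1.85

1.85%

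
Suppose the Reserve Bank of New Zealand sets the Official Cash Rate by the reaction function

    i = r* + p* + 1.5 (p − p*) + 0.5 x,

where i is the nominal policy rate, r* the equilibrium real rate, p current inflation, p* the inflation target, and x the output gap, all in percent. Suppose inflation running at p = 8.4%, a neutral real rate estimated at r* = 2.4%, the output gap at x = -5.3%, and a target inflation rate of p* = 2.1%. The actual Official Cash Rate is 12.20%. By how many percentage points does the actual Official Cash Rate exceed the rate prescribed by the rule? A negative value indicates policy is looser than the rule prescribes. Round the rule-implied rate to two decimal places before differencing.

i = 2.4 + 2.1 + 1.5 × (8.4 − 2.1) + 0.5 × (-5.3)
   = 2.4 + 2.1 + 9.45 − 2.65 = 11.30
Deviation = 12.20 − 11.30 = 0.90 pp.

0.90 pp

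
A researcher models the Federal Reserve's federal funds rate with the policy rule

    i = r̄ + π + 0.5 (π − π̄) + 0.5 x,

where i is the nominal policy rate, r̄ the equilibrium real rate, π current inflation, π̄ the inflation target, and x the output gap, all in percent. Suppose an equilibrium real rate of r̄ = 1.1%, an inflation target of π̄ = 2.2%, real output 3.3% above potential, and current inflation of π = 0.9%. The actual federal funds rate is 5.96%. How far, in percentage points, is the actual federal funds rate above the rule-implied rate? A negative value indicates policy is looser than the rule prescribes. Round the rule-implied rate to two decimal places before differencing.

Output 3.3% above potential → x = 3.3.
i = 1.1 + 0.9 + 0.5 × (0.9 − 2.2) + 0.5 × 3.3
   = 1.1 + 0.9 − 0.65 + 1.65 = 3.00
Deviation = 5.96 − 3.00 = 2.96 pp.

2.96 pp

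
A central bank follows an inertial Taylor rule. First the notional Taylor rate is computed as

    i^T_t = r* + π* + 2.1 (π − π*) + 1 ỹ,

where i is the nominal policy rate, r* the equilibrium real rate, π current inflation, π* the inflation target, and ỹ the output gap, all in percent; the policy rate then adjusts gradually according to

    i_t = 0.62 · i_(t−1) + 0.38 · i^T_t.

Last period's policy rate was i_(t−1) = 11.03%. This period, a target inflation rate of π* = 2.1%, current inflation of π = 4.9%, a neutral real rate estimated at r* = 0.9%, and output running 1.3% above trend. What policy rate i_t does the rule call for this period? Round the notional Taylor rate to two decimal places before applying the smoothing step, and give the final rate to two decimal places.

10.71%

Output 1.3% above potential → ỹ = 1.3.
i^T_t = 0.9 + 2.1 + 2.1 × (4.9 − 2.1) + 1 × 1.3
   = 0.9 + 2.1 + 5.88 + 1.3 = 10.18
i_t = 0.62 × 11.03 + 0.38 × 10.18 = 6.8386 + 3.8684 = 10.71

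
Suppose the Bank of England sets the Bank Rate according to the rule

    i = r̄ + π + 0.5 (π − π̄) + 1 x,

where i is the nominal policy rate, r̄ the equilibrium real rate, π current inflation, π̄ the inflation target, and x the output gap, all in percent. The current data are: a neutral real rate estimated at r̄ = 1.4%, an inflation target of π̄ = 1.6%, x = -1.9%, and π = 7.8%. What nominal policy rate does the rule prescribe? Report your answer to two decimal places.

i = 1.4 + 7.8 + 0.5 × (7.8 − 1.6) + 1 × (-1.9)
   = 1.4 + 7.8 + 3.1 − 1.9 = 10.40

10.40%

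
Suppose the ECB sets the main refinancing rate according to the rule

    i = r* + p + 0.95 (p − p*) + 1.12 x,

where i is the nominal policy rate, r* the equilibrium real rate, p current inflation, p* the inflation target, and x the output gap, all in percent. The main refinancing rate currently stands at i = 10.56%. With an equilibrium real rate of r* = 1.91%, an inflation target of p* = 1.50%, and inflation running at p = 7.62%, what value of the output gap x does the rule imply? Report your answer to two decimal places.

-4.27%

1.12 x = 10.56 − 1.91 − 7.62 − 0.95 × (7.62 − 1.50) = -4.784
x = -4.784 / 1.12 = -4.27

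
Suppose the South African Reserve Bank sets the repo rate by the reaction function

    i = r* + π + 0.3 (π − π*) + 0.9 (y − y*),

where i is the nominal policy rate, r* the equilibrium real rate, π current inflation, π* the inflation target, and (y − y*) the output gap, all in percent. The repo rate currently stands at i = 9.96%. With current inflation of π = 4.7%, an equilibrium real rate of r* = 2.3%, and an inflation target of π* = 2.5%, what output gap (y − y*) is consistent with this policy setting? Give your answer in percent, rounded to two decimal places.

2.56%

0.9 (y − y*) = 9.96 − 2.3 − 4.7 − 0.3 × (4.7 − 2.5) = 2.3
(y − y*) = 2.3 / 0.9 = 2.56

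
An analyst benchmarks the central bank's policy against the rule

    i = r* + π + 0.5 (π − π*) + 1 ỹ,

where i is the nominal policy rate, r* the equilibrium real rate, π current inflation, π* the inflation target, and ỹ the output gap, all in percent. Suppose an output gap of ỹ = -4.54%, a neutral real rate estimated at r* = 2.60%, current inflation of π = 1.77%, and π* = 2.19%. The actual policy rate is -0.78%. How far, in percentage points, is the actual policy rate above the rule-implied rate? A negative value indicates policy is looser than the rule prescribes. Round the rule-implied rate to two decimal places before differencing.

i = 2.60 + 1.77 + 0.5 × (1.77 − 2.19) + 1 × (-4.54)
   = 2.60 + 1.77 − 0.21 − 4.54 = -0.38
Deviation = -0.78 − (-0.38) = -0.40 pp.

-0.40 pp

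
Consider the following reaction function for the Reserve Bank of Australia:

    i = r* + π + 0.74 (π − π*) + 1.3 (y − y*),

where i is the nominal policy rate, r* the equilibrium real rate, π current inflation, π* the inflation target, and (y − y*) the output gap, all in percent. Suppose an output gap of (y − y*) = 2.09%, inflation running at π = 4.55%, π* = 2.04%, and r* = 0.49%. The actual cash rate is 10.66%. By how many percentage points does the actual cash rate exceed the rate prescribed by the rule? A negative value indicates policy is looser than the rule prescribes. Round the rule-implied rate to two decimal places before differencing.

1.05 pp

i = 0.49 + 4.55 + 0.74 × (4.55 − 2.04) + 1.3 × 2.09
   = 0.49 + 4.55 + 1.8574 + 2.717 = 9.61
Deviation = 10.66 − 9.61 = 1.05 pp.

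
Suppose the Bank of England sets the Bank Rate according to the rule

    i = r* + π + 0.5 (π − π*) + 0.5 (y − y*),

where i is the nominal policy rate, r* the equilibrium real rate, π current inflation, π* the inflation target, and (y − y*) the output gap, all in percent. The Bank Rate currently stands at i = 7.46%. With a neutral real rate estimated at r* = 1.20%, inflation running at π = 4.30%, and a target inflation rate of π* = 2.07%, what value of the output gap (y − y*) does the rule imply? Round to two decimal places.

0.5 (y − y*) = 7.46 − 1.20 − 4.30 − 0.5 × (4.30 − 2.07) = 0.845
(y − y*) = 0.845 / 0.5 = 1.69

1.69%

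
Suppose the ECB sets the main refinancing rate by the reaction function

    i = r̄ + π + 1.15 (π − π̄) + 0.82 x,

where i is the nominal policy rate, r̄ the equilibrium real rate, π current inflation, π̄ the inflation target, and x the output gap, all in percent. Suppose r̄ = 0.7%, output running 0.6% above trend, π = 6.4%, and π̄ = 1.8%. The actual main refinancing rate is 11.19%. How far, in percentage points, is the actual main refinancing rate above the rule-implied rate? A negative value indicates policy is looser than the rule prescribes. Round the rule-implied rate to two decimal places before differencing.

-1.69 pp

Output 0.6% above potential → x = 0.6.
i = 0.7 + 6.4 + 1.15 × (6.4 − 1.8) + 0.82 × 0.6
   = 0.7 + 6.4 + 5.29 + 0.492 = 12.88
Deviation = 11.19 − 12.88 = -1.69 pp.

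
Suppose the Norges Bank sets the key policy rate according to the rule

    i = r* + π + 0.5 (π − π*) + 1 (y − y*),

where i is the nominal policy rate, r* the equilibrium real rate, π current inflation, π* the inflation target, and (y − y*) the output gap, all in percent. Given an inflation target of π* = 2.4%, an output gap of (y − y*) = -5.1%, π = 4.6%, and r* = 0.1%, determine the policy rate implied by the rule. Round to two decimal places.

0.70%

i = 0.1 + 4.6 + 0.5 × (4.6 − 2.4) + 1 × (-5.1)
   = 0.1 + 4.6 + 1.1 − 5.1 = 0.70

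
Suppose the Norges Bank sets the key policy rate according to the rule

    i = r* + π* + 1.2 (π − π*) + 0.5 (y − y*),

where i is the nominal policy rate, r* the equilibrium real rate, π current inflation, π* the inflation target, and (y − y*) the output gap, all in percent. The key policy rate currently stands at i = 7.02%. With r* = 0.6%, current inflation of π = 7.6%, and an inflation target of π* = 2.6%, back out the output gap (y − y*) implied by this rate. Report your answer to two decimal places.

0.5 (y − y*) = 7.02 − 0.6 − 2.6 − 1.2 × (7.6 − 2.6) = -2.18
(y − y*) = -2.18 / 0.5 = -4.36

-4.36%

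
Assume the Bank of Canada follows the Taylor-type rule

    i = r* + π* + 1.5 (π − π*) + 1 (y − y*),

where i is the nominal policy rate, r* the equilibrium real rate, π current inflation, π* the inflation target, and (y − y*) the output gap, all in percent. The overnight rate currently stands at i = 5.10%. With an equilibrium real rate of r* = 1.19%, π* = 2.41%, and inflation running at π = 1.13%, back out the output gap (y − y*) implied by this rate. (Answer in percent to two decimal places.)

3.42%

1 (y − y*) = 5.10 − 1.19 − 2.41 − 1.5 × (1.13 − 2.41) = 3.42
(y − y*) = 3.42 / 1 = 3.42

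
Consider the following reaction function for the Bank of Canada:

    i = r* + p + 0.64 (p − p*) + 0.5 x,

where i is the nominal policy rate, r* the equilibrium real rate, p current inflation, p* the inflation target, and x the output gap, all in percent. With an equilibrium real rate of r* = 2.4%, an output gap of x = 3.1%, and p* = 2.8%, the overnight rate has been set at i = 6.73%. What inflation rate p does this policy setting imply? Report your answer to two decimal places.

2.79%

Collecting p: i = r* + (1 + 0.64) p − 0.64 p* + 0.5 x
1.64 p = 6.73 − 2.4 + 0.64 × 2.8 − 0.5 × 3.1 = 4.572
p = 4.572 / 1.64 = 2.79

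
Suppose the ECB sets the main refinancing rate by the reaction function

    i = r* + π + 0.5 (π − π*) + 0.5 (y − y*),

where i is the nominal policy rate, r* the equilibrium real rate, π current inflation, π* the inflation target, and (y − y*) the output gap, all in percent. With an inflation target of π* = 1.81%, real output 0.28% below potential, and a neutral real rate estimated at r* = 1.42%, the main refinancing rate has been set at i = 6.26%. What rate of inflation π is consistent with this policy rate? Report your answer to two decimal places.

Output 0.28% below potential → (y − y*) = -0.28.
Collecting π: i = r* + (1 + 0.5) π − 0.5 π* + 0.5 (y − y*)
1.5 π = 6.26 − 1.42 + 0.5 × 1.81 − 0.5 × (-0.28) = 5.885
π = 5.885 / 1.5 = 3.92

3.92%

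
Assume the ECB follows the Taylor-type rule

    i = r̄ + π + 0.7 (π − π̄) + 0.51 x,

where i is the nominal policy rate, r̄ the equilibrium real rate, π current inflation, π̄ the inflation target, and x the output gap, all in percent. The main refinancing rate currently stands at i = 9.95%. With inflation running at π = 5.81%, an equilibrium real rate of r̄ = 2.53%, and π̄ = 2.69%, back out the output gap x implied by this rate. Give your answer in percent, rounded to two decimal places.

-1.13%

0.51 x = 9.95 − 2.53 − 5.81 − 0.7 × (5.81 − 2.69) = -0.574
x = -0.574 / 0.51 = -1.13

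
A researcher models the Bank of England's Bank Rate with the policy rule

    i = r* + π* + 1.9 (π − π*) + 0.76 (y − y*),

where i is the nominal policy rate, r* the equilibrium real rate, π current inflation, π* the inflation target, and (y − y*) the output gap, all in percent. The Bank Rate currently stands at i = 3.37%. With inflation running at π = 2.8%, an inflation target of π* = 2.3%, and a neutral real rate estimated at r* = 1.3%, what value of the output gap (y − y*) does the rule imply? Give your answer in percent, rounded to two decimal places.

-1.55%

0.76 (y − y*) = 3.37 − 1.3 − 2.3 − 1.9 × (2.8 − 2.3) = -1.18
(y − y*) = -1.18 / 0.76 = -1.55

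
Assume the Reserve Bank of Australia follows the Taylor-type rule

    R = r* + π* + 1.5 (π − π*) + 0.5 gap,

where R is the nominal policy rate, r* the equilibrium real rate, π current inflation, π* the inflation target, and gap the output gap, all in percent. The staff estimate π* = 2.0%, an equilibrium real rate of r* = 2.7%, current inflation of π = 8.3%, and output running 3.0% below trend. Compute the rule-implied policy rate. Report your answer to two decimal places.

Output 3.0% below potential → gap = -3.0.
R = 2.7 + 2.0 + 1.5 × (8.3 − 2.0) + 0.5 × (-3.0)
   = 2.7 + 2 + 9.45 − 1.5 = 12.65

12.65%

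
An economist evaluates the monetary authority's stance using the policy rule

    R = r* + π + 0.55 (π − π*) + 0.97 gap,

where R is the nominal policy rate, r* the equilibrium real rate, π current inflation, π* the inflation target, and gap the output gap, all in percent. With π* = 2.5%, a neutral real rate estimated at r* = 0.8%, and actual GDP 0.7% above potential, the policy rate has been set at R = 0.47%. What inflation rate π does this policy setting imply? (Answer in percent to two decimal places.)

Output 0.7% above potential → gap = 0.7.
Collecting π: R = r* + (1 + 0.55) π − 0.55 π* + 0.97 gap
1.55 π = 0.47 − 0.8 + 0.55 × 2.5 − 0.97 × 0.7 = 0.366
π = 0.366 / 1.55 = 0.24

0.24%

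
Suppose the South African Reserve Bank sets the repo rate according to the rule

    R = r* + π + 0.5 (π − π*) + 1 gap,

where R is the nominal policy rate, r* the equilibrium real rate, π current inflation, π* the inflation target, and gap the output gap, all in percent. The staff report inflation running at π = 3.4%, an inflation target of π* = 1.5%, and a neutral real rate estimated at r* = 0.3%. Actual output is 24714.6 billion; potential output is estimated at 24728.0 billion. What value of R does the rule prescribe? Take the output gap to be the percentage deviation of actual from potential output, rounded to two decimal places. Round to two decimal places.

Output gap = 100 × (24714.6 − 24728.0) / 24728.0 = -0.05%.
R = 0.30 + 3.40 + 0.5 × (3.40 − 1.50) + 1 × (-0.05)
   = 0.30 + 3.4 + 0.95 − 0.05 = 4.60

4.60%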